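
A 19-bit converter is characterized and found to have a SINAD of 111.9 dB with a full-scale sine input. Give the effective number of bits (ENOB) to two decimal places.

ENOB = (SINAD − 1.76) / 6.02 = (111.9 − 1.76)/6.02 = 18.296.

18.30 bits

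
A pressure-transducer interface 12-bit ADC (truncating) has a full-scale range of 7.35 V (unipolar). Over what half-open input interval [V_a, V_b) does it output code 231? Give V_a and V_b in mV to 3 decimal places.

LSB = 7.35/2^12 = 1.794 mV.
V_a = V_low + 231·LSB = 0.414514 V; V_b = V_low + 232·LSB = 0.416309 V.

[414.514 mV, 416.309 mV)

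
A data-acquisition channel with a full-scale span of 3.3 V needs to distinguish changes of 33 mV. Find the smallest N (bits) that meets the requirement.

7 bits

Number of steps required ≥ 3.3 V / 33 mV = 100.00.
Need 2^N ≥ 100.00; 2^6 = 64, 2^7 = 128.
Minimum N = 7.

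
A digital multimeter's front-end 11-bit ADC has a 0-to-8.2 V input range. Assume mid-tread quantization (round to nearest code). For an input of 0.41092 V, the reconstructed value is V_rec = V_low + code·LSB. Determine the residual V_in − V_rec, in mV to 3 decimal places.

-1.482 mV

One LSB is 8.2 V / 2048 = 4.004 mV.
(0.41092 − 0)/0.00400391 = 102.6298; round gives code 103.
Code 103 maps back to 0 + 103×0.00400391 V = 0.41240234 V.
V_in − V_rec = -0.00148234 V = -1.482 mV.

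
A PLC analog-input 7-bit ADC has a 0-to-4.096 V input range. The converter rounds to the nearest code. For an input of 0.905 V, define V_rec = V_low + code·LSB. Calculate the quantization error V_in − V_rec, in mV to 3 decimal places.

9.000 mV

One LSB is 4.096 V / 128 = 32.000 mV.
(V_in − V_low)/LSB = (0.905 − 0)/0.032 = 28.2812 → code 28 (round).
Reconstructed: 0.896 V.
Error = 0.905 − 0.896 = 0.009 V = 9.000 mV.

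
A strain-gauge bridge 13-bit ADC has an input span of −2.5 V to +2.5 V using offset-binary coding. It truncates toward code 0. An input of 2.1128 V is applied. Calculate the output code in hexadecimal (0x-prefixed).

code 0x1D85 (decimal 7557)

With 8192 levels over 5 V, one step is 0.610 mV.
(2.1128 − (−2.5)) / 0.000610352 = 7557.612 LSBs.
Floor → code 7557.
In hexadecimal (0x-prefixed): 0x1D85.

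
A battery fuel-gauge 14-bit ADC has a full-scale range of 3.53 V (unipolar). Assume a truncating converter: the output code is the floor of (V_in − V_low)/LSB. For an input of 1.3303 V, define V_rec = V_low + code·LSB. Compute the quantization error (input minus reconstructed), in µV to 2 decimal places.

86.38 µV

LSB = 3.53/2^14 = 215.45 µV.
Scaled input = 6174.4009 LSBs, so code = 6174.
Reconstructed: 1.3302136 V.
Difference: 8.6377e-05 V → 86.38 µV.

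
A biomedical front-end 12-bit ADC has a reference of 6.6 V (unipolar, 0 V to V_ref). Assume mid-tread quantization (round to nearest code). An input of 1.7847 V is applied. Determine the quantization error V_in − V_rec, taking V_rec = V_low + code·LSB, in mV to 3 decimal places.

-0.652 mV

LSB = 6.6/2^12 = 1.611 mV.
(1.7847 − 0)/0.00161133 = 1107.5956; round gives code 1108.
V_rec = 0 + 1108·0.00161133 = 1.7853516 V.
V_in − V_rec = -0.000651563 V = -0.652 mV.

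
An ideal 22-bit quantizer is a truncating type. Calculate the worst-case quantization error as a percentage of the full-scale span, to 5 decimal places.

0.00002 %

Truncating → worst-case error = 1 LSB = V_FS/2^22, so 100/4194304 = 2.38419e-05 % of full scale.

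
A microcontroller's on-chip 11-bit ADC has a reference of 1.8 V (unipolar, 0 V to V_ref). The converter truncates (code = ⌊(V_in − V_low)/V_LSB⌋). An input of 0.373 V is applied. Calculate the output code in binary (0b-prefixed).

code 0b110101000 (decimal 424)

With 2048 levels over 1.8 V, one step is 0.879 mV.
Input sits at 424.391 steps above V_low.
Floor → code 424.
In binary (0b-prefixed): 0b110101000.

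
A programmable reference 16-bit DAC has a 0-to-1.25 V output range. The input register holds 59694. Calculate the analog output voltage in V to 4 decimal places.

LSB = 1.25 V / 2^16 = 19.07 µV.
V_out = 0 + 59694 × 1.90735e-05 V = 1.13857 V.

1.1386 V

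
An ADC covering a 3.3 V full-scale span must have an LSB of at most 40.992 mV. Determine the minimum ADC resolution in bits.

Number of steps required ≥ 3.3 V / 40.992 mV = 80.50.
Need 2^N ≥ 80.50; 2^6 = 64, 2^7 = 128.
Minimum N = 7.

7 bits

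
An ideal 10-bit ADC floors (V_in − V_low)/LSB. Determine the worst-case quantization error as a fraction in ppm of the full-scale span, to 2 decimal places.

Truncating → worst-case error = 1 LSB = V_FS/2^10, so 1e+06/1024 = 976.562 ppm of full scale.

976.56 ppm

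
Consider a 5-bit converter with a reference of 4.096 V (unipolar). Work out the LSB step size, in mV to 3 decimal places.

Full-scale span = 4.096 V.
LSB = 4.096 / 2^5 = 4.096 / 32 = 0.128 V = 128.000 mV.

128.000 mV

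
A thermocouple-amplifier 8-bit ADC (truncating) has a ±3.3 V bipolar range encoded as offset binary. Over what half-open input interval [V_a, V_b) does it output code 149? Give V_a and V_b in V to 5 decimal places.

LSB = 6.6/2^8 = 25.781 mV.
V_a = V_low + 149·LSB = 0.541406 V; V_b = V_low + 150·LSB = 0.567187 V.

[0.54141 V, 0.56719 V)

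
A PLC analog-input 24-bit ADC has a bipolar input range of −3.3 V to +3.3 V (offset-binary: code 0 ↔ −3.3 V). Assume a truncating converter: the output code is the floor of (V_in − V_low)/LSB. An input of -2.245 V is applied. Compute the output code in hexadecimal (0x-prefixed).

With 16777216 levels over 6.6 V, one step is 0.39 µV.
(V_in − V_low)/LSB = (-2.245 − (−3.3)) / 3.93391e-07 = 2681812.558.
So the output code is 2681812.
In hexadecimal (0x-prefixed): 0x28EBD4.

code 0x28EBD4 (decimal 2681812)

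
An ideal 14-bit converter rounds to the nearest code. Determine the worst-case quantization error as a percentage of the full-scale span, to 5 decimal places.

0.00305 %

Rounding → worst-case error = ½ LSB = V_FS/2^15, so 100/32768 = 0.00305176 % of full scale.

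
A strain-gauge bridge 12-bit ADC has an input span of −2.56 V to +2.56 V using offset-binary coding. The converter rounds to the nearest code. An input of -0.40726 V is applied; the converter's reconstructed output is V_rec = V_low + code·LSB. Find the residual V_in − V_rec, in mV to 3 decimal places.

LSB = 5.12/2^12 = 1.250 mV.
Scaled input = 1722.1920 LSBs, so code = 1722.
Code 1722 maps back to (−2.56) + 1722×0.00125 V = -0.4075 V.
V_in − V_rec = 0.00024 V = 0.240 mV.

0.240 mV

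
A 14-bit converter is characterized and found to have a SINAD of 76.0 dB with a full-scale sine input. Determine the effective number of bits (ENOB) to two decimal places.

12.33 bits

ENOB = (SINAD − 1.76) / 6.02 = (76.0 − 1.76)/6.02 = 12.332.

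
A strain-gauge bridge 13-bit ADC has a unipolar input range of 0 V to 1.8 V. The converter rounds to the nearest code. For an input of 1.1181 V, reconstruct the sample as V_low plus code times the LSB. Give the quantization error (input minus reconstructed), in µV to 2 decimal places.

Step size: 1.8 V ÷ 2^13 = 219.73 µV.
(1.1181 − 0)/0.000219727 = 5088.5973; round gives code 5089.
Code 5089 maps back to 0 + 5089×0.000219727 V = 1.1181885 V.
Difference: -8.84766e-05 V → -88.48 µV.

-88.48 µV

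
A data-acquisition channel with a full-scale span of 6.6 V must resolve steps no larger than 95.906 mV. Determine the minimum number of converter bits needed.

Number of steps required ≥ 6.6 V / 95.906 mV = 68.82.
Need 2^N ≥ 68.82; 2^6 = 64, 2^7 = 128.
Minimum N = 7.

7 bits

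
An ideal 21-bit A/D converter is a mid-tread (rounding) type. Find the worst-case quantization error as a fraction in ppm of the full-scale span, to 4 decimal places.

Rounding → worst-case error = ½ LSB = V_FS/2^22, so 1e+06/4194304 = 0.238419 ppm of full scale.

0.2384 ppm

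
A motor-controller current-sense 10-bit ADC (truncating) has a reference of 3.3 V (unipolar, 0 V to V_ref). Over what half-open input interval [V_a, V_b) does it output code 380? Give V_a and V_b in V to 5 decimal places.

LSB = 3.3/2^10 = 3.223 mV.
V_a = V_low + 380·LSB = 1.22461 V; V_b = V_low + 381·LSB = 1.22783 V.

[1.22461 V, 1.22783 V)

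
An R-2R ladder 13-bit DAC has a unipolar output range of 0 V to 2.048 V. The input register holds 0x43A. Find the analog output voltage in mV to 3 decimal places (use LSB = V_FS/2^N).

270.500 mV

LSB = 2.048 V / 2^13 = 250.00 µV.
Code 0x43A = 1082 decimal.
V_out = 0 + 1082 × 0.00025 V = 0.2705 V.
= 270.500 mV.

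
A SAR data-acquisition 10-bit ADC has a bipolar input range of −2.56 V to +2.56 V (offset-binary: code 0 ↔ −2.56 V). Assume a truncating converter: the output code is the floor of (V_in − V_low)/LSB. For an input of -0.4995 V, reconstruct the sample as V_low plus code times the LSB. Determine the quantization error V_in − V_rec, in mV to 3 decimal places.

0.500 mV

LSB = 5.12/2^10 = 5.000 mV.
Scaled input = 412.1000 LSBs, so code = 412.
V_rec = (−2.56) + 412·0.005 = -0.5 V.
V_in − V_rec = 0.0005 V = 0.500 mV.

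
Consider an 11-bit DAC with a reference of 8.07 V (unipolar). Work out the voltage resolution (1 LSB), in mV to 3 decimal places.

Full-scale span = 8.07 V.
LSB = 8.07 / 2^11 = 8.07 / 2048 = 0.00394043 V = 3.940 mV.

3.940 mV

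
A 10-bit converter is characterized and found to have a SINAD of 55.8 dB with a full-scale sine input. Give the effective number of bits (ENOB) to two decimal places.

ENOB = (SINAD − 1.76) / 6.02 = (55.8 − 1.76)/6.02 = 8.977.

8.98 bits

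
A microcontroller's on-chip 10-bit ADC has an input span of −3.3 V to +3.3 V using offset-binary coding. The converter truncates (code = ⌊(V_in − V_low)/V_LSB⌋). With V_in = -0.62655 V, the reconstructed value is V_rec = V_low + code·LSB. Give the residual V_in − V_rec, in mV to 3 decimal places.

5.091 mV

One LSB is 6.6 V / 1024 = 6.445 mV.
(-0.62655 − (−3.3))/0.00644531 = 414.7898; ⌊·⌋ gives code 414.
V_rec = (−3.3) + 414·0.00644531 = -0.63164062 V.
Difference: 0.00509062 V → 5.091 mV.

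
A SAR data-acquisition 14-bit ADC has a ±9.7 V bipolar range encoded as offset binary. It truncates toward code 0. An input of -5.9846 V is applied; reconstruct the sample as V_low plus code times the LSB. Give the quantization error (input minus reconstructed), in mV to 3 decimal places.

Step size: 19.4 V ÷ 2^14 = 1.184 mV.
(-5.9846 − (−9.7))/0.00118408 = 3137.7894; ⌊·⌋ gives code 3137.
Code 3137 maps back to (−9.7) + 3137×0.00118408 V = -5.9855347 V.
Difference: 0.000934668 V → 0.935 mV.

0.935 mV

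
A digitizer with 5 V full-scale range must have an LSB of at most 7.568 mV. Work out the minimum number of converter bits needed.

Number of steps required ≥ 5 V / 7.568 mV = 660.68.
Need 2^N ≥ 660.68; 2^9 = 512, 2^10 = 1024.
Minimum N = 10.

10 bits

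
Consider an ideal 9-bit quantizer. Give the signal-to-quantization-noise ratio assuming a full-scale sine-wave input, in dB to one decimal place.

55.9 dB

SNR ≈ 6.02·N + 1.76 dB = 6.02·9 + 1.76 = 55.94 dB.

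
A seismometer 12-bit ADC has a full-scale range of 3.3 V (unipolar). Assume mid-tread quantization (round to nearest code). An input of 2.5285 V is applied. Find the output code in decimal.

With 4096 levels over 3.3 V, one step is 0.806 mV.
(2.5285 − 0) / 0.000805664 = 3138.405 LSBs.
So the output code is 3138.

code 3138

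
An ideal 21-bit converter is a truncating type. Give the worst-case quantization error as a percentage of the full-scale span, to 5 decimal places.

0.00005 %

Truncating → worst-case error = 1 LSB = V_FS/2^21, so 100/2097152 = 4.76837e-05 % of full scale.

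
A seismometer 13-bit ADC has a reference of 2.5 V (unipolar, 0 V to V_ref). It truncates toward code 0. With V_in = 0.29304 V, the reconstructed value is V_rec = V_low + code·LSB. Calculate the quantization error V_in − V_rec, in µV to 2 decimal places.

One LSB is 2.5 V / 8192 = 305.18 µV.
(V_in − V_low)/LSB = (0.29304 − 0)/0.000305176 = 960.2335 → code 960 (floor).
Reconstructed: 0.29296875 V.
Error = 0.29304 − 0.29296875 = 7.125e-05 V = 71.25 µV.

71.25 µV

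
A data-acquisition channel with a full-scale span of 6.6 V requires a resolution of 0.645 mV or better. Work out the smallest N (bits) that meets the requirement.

Number of steps required ≥ 6.6 V / 0.645 mV = 10232.56.
Need 2^N ≥ 10232.56; 2^13 = 8192, 2^14 = 16384.
Minimum N = 14.

14 bits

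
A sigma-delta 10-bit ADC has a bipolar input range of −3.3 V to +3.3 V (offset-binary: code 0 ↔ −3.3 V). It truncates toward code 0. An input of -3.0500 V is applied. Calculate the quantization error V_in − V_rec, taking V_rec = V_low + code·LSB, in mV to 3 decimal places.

Step size: 6.6 V ÷ 2^10 = 6.445 mV.
Scaled input = 38.7879 LSBs, so code = 38.
V_rec = (−3.3) + 38·0.00644531 = -3.0550781 V.
Difference: 0.00507813 V → 5.078 mV.

5.078 mV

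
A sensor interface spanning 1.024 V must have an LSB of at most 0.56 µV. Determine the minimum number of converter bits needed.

21 bits

Number of steps required ≥ 1.024 V / 0.56 µV = 1828571.43.
Need 2^N ≥ 1828571.43; 2^20 = 1048576, 2^21 = 2097152.
Minimum N = 21.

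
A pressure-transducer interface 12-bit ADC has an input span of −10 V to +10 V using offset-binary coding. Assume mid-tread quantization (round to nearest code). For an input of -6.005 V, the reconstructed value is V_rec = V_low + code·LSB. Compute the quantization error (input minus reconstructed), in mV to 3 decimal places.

0.859 mV

LSB = 20/2^12 = 4.883 mV.
Scaled input = 818.1760 LSBs, so code = 818.
Reconstructed: -6.0058594 V.
Difference: 0.000859375 V → 0.859 mV.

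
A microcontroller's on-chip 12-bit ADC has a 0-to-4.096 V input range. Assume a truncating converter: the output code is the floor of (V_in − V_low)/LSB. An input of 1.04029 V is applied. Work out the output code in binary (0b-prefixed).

With 4096 levels over 4.096 V, one step is 1.000 mV.
(V_in − V_low)/LSB = (1.04029 − 0) / 0.001 = 1040.290.
So the output code is 1040.
In binary (0b-prefixed): 0b10000010000.

code 0b10000010000 (decimal 1040)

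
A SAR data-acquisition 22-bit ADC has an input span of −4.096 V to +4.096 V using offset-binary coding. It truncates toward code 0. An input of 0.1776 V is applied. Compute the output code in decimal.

Full-scale span = 8.192 V; LSB = 8.192/2^22 = 1.95 µV.
(0.1776 − (−4.096)) / 1.95313e-06 = 2188083.200 LSBs.
So the output code is 2188083.

code 2188083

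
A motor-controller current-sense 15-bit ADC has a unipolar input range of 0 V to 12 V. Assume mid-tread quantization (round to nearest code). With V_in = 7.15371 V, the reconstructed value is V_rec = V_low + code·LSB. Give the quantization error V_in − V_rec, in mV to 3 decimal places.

0.146 mV

Step size: 12 V ÷ 2^15 = 366.21 µV.
(V_in − V_low)/LSB = (7.15371 − 0)/0.000366211 = 19534.3974 → code 19534 (round).
Code 19534 maps back to 0 + 19534×0.000366211 V = 7.1535645 V.
Difference: 0.000145547 V → 0.146 mV.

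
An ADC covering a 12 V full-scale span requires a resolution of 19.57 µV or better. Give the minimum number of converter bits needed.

20 bits

Number of steps required ≥ 12 V / 19.57 µV = 613183.44.
Need 2^N ≥ 613183.44; 2^19 = 524288, 2^20 = 1048576.
Minimum N = 20.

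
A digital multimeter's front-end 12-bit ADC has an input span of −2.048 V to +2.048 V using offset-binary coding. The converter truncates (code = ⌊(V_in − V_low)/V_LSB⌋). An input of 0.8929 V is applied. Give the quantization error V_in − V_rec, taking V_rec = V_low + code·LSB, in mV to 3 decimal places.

0.900 mV

LSB = 4.096/2^12 = 1.000 mV.
(V_in − V_low)/LSB = (0.8929 − (−2.048))/0.001 = 2940.9000 → code 2940 (floor).
Code 2940 maps back to (−2.048) + 2940×0.001 V = 0.892 V.
Error = 0.8929 − 0.892 = 0.0009 V = 0.900 mV.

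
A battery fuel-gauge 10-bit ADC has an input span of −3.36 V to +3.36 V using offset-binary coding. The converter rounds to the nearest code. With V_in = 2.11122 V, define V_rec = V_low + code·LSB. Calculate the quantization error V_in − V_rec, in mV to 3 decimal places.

Step size: 6.72 V ÷ 2^10 = 6.562 mV.
(2.11122 − (−3.36))/0.0065625 = 833.7097; round gives code 834.
V_rec = (−3.36) + 834·0.0065625 = 2.113125 V.
Difference: -0.001905 V → -1.905 mV.

-1.905 mV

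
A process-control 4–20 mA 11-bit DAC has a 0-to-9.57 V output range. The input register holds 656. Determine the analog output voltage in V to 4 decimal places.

LSB = 9.57 V / 2^11 = 4.673 mV.
V_out = 0 + 656 × 0.00467285 V = 3.06539 V.

3.0654 V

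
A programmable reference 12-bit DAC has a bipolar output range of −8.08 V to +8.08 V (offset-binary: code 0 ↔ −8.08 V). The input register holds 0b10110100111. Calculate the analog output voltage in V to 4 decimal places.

LSB = 16.16 V / 2^12 = 3.945 mV.
Code 0b10110100111 = 1447 decimal.
V_out = (−8.08) + 1447 × 0.00394531 V = -2.37113 V.

-2.3711 V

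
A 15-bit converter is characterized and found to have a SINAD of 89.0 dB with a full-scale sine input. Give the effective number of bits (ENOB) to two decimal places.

14.49 bits

ENOB = (SINAD − 1.76) / 6.02 = (89.0 − 1.76)/6.02 = 14.492.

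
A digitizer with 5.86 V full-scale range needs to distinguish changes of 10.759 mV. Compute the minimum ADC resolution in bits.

10 bits

Number of steps required ≥ 5.86 V / 10.759 mV = 544.66.
Need 2^N ≥ 544.66; 2^9 = 512, 2^10 = 1024.
Minimum N = 10.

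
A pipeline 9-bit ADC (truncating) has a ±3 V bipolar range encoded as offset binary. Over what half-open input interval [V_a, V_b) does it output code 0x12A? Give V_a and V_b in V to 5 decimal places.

LSB = 6/2^9 = 11.719 mV.
Code 0x12A = 298 decimal.
V_a = V_low + 298·LSB = 0.492188 V; V_b = V_low + 299·LSB = 0.503906 V.

[0.49219 V, 0.50391 V)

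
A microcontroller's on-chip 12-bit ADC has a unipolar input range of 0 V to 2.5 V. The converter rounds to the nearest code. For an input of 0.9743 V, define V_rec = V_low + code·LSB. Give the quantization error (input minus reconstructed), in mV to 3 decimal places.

0.179 mV

One LSB is 2.5 V / 4096 = 0.610 mV.
Scaled input = 1596.2931 LSBs, so code = 1596.
V_rec = 0 + 1596·0.000610352 = 0.97412109 V.
Difference: 0.000178906 V → 0.179 mV.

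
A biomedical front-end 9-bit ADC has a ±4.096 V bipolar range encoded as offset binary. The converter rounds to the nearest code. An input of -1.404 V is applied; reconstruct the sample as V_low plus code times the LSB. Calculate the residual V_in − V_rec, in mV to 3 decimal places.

4.000 mV

One LSB is 8.192 V / 512 = 16.000 mV.
Scaled input = 168.2500 LSBs, so code = 168.
V_rec = (−4.096) + 168·0.016 = -1.408 V.
Difference: 0.004 V → 4.000 mV.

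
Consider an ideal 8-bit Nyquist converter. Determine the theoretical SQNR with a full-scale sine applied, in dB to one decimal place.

49.9 dB

SNR ≈ 6.02·N + 1.76 dB = 6.02·8 + 1.76 = 49.92 dB.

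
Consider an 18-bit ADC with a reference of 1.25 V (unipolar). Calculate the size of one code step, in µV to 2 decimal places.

4.77 µV

Full-scale span = 1.25 V.
LSB = 1.25 / 2^18 = 1.25 / 262144 = 4.76837e-06 V = 4.77 µV.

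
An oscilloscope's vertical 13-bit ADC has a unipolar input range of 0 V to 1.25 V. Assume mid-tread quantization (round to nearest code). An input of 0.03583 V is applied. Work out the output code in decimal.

With 8192 levels over 1.25 V, one step is 152.59 µV.
Input sits at 234.815 steps above V_low.
round(234.815) = 235.

code 235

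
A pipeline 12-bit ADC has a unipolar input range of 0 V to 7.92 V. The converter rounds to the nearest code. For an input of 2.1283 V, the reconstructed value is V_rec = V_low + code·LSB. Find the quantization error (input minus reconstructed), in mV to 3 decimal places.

Step size: 7.92 V ÷ 2^12 = 1.934 mV.
Scaled input = 1100.6966 LSBs, so code = 1101.
V_rec = 0 + 1101·0.00193359 = 2.1288867 V.
Error = 2.1283 − 2.1288867 = -0.000586719 V = -0.587 mV.

-0.587 mV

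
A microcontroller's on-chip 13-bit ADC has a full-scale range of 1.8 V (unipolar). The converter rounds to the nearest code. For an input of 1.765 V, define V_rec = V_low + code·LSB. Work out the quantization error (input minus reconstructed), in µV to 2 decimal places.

-63.48 µV

One LSB is 1.8 V / 8192 = 219.73 µV.
(1.765 − 0)/0.000219727 = 8032.7111; round gives code 8033.
V_rec = 0 + 8033·0.000219727 = 1.7650635 V.
V_in − V_rec = -6.34766e-05 V = -63.48 µV.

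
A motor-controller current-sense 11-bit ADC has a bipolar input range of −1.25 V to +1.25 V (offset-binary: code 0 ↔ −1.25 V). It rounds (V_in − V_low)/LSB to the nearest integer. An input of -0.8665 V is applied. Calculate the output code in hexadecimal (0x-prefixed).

With 2048 levels over 2.5 V, one step is 1.221 mV.
(V_in − V_low)/LSB = (-0.8665 − (−1.25)) / 0.0012207 = 314.163.
Round → code 314.
In hexadecimal (0x-prefixed): 0x13A.

code 0x13A (decimal 314)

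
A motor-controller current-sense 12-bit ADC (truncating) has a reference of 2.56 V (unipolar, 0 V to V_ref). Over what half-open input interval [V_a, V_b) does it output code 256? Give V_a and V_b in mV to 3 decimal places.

LSB = 2.56/2^12 = 0.625 mV.
V_a = V_low + 256·LSB = 0.16 V; V_b = V_low + 257·LSB = 0.160625 V.

[160.000 mV, 160.625 mV)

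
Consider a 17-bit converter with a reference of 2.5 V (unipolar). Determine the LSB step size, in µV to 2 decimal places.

Full-scale span = 2.5 V.
LSB = 2.5 / 2^17 = 2.5 / 131072 = 1.90735e-05 V = 19.07 µV.

19.07 µV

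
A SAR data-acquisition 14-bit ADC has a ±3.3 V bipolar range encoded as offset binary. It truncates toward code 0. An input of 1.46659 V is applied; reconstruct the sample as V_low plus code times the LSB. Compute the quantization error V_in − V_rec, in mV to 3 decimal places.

0.281 mV

One LSB is 6.6 V / 16384 = 402.83 µV.
(1.46659 − (−3.3))/0.000402832 = 11832.6986; ⌊·⌋ gives code 11832.
V_rec = (−3.3) + 11832·0.000402832 = 1.4663086 V.
Error = 1.46659 − 1.4663086 = 0.000281406 V = 0.281 mV.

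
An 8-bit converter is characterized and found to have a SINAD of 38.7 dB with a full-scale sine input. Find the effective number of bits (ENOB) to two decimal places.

ENOB = (SINAD − 1.76) / 6.02 = (38.7 − 1.76)/6.02 = 6.136.

6.14 bits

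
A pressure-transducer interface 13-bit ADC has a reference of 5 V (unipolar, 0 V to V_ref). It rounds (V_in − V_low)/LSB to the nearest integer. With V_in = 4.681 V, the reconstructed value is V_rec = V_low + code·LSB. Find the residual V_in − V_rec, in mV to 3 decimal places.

Step size: 5 V ÷ 2^13 = 0.610 mV.
Scaled input = 7669.3504 LSBs, so code = 7669.
V_rec = 0 + 7669·0.000610352 = 4.6807861 V.
Error = 4.681 − 4.6807861 = 0.000213867 V = 0.214 mV.

0.214 mV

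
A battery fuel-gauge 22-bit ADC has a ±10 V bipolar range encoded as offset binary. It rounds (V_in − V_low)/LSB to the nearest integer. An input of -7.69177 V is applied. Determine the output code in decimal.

Full-scale span = 20 V; LSB = 20/2^22 = 4.77 µV.
(-7.69177 − (−10)) / 4.76837e-06 = 484070.916 LSBs.
Round → code 484071.

code 484071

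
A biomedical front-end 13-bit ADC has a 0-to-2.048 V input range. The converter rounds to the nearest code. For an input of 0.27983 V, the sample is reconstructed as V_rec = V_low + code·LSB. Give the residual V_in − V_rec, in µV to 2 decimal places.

Step size: 2.048 V ÷ 2^13 = 250.00 µV.
(0.27983 − 0)/0.00025 = 1119.3200; round gives code 1119.
V_rec = 0 + 1119·0.00025 = 0.27975 V.
Difference: 8e-05 V → 80.00 µV.

80.00 µV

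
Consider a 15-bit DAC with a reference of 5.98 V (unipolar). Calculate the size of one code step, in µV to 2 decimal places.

Full-scale span = 5.98 V.
LSB = 5.98 / 2^15 = 5.98 / 32768 = 0.000182495 V = 182.50 µV.

182.50 µV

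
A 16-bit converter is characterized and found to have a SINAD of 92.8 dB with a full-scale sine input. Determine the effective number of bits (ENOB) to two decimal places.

15.12 bits

ENOB = (SINAD − 1.76) / 6.02 = (92.8 − 1.76)/6.02 = 15.123.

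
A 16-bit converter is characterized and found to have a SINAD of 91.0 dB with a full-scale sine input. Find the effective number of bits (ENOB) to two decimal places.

14.82 bits

ENOB = (SINAD − 1.76) / 6.02 = (91.0 − 1.76)/6.02 = 14.824.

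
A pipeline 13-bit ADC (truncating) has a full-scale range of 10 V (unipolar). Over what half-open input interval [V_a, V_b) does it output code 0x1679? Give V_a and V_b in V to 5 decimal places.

LSB = 10/2^13 = 1.221 mV.
Code 0x1679 = 5753 decimal.
V_a = V_low + 5753·LSB = 7.02271 V; V_b = V_low + 5754·LSB = 7.02393 V.

[7.02271 V, 7.02393 V)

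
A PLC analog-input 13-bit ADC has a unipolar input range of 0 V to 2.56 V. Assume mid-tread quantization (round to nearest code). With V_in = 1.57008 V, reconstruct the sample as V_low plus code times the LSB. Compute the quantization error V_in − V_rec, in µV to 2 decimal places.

One LSB is 2.56 V / 8192 = 312.50 µV.
Scaled input = 5024.2560 LSBs, so code = 5024.
Reconstructed: 1.57 V.
Error = 1.57008 − 1.57 = 8e-05 V = 80.00 µV.

80.00 µV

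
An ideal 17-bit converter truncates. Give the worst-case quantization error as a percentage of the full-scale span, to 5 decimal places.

0.00076 %

Truncating → worst-case error = 1 LSB = V_FS/2^17, so 100/131072 = 0.000762939 % of full scale.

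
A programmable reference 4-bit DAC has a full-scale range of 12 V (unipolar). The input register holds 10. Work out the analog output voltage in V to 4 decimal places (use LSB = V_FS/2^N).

LSB = 12 V / 2^4 = 0.7500 V.
V_out = 0 + 10 × 0.75 V = 7.5 V.

7.5000 V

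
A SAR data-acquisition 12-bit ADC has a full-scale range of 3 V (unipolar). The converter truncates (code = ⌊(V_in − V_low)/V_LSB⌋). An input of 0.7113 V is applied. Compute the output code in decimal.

LSB = 3 V / 4096 = 0.732 mV.
(V_in − V_low)/LSB = (0.7113 − 0) / 0.000732422 = 971.162.
Floor → code 971.

code 971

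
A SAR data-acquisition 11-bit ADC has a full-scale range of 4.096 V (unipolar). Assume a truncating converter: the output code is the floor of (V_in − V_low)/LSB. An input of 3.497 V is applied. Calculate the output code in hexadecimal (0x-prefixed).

With 2048 levels over 4.096 V, one step is 2.000 mV.
Input sits at 1748.500 steps above V_low.
So the output code is 1748.
In hexadecimal (0x-prefixed): 0x6D4.

code 0x6D4 (decimal 1748)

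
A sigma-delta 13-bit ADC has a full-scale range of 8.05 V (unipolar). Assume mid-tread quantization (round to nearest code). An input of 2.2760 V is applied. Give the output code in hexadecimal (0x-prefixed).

With 8192 levels over 8.05 V, one step is 0.983 mV.
(2.2760 − 0) / 0.000982666 = 2316.148 LSBs.
So the output code is 2316.
In hexadecimal (0x-prefixed): 0x90C.

code 0x90C (decimal 2316)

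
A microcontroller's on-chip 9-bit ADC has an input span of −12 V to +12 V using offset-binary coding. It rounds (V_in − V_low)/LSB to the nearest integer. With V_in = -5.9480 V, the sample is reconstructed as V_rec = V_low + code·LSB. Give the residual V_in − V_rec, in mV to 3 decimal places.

One LSB is 24 V / 512 = 46.875 mV.
(-5.9480 − (−12))/0.046875 = 129.1093; round gives code 129.
Code 129 maps back to (−12) + 129×0.046875 V = -5.953125 V.
V_in − V_rec = 0.005125 V = 5.125 mV.

5.125 mV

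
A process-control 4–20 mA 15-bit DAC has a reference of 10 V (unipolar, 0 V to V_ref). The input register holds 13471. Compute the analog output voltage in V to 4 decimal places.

4.1110 V

LSB = 10 V / 2^15 = 305.18 µV.
V_out = 0 + 13471 × 0.000305176 V = 4.11102 V.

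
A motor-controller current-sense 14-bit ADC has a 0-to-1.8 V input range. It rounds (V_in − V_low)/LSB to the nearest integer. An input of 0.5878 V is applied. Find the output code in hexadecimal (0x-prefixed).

code 0x14E6 (decimal 5350)

LSB = 1.8 V / 16384 = 109.86 µV.
Input sits at 5350.286 steps above V_low.
round(5350.286) = 5350.
In hexadecimal (0x-prefixed): 0x14E6.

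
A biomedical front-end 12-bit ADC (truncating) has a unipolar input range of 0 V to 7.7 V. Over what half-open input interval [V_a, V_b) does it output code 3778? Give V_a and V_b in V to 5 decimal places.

LSB = 7.7/2^12 = 1.880 mV.
V_a = V_low + 3778·LSB = 7.1022 V; V_b = V_low + 3779·LSB = 7.10408 V.

[7.10220 V, 7.10408 V)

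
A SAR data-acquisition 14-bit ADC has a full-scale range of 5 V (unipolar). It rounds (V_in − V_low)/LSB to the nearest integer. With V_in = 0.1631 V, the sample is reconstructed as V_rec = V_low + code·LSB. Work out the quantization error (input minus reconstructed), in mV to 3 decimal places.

0.136 mV

One LSB is 5 V / 16384 = 305.18 µV.
(0.1631 − 0)/0.000305176 = 534.4461; round gives code 534.
Code 534 maps back to 0 + 534×0.000305176 V = 0.16296387 V.
Difference: 0.000136133 V → 0.136 mV.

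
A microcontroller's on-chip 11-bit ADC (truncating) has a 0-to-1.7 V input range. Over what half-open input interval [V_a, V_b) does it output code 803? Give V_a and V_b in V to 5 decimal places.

[0.66655 V, 0.66738 V)

LSB = 1.7/2^11 = 0.830 mV.
V_a = V_low + 803·LSB = 0.666553 V; V_b = V_low + 804·LSB = 0.667383 V.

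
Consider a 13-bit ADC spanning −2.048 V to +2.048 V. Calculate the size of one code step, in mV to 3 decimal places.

Full-scale span = 4.096 V.
LSB = 4.096 / 2^13 = 4.096 / 8192 = 0.0005 V = 0.500 mV.

0.500 mV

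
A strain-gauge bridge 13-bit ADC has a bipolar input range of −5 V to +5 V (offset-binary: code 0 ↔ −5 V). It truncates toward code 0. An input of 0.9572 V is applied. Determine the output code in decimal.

Full-scale span = 10 V; LSB = 10/2^13 = 1.221 mV.
Input sits at 4880.138 steps above V_low.
Floor → code 4880.

code 4880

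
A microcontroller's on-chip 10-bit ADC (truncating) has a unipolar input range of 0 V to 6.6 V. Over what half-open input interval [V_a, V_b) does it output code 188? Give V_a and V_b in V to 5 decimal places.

[1.21172 V, 1.21816 V)

LSB = 6.6/2^10 = 6.445 mV.
V_a = V_low + 188·LSB = 1.21172 V; V_b = V_low + 189·LSB = 1.21816 V.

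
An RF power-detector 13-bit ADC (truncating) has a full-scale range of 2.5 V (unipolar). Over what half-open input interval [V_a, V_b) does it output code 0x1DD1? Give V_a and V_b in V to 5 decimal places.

[2.32941 V, 2.32971 V)

LSB = 2.5/2^13 = 305.18 µV.
Code 0x1DD1 = 7633 decimal.
V_a = V_low + 7633·LSB = 2.32941 V; V_b = V_low + 7634·LSB = 2.32971 V.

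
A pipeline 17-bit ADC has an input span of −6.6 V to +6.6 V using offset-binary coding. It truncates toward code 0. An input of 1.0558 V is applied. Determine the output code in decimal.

code 76019

Full-scale span = 13.2 V; LSB = 13.2/2^17 = 100.71 µV.
Input sits at 76019.774 steps above V_low.
⌊·⌋(76019.774) = 76019.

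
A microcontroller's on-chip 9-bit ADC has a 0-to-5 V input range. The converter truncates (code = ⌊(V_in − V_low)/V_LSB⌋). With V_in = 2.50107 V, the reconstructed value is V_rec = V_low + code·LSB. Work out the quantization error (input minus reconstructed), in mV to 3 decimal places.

1.070 mV

Step size: 5 V ÷ 2^9 = 9.766 mV.
(V_in − V_low)/LSB = (2.50107 − 0)/0.00976562 = 256.1096 → code 256 (floor).
Code 256 maps back to 0 + 256×0.00976562 V = 2.5 V.
V_in − V_rec = 0.00107 V = 1.070 mV.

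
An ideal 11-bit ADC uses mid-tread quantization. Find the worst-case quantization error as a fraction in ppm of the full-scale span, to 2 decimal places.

Rounding → worst-case error = ½ LSB = V_FS/2^12, so 1e+06/4096 = 244.141 ppm of full scale.

244.14 ppm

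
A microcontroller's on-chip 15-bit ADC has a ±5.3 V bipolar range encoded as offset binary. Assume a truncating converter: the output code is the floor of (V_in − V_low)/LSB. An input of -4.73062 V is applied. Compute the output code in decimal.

code 1760

Full-scale span = 10.6 V; LSB = 10.6/2^15 = 323.49 µV.
Input sits at 1760.136 steps above V_low.
⌊·⌋(1760.136) = 1760.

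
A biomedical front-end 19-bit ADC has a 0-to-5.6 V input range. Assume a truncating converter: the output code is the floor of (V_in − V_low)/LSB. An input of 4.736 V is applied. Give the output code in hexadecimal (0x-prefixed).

Full-scale span = 5.6 V; LSB = 5.6/2^19 = 10.68 µV.
(4.736 − 0) / 1.06812e-05 = 443397.851 LSBs.
Floor → code 443397.
In hexadecimal (0x-prefixed): 0x6C405.

code 0x6C405 (decimal 443397)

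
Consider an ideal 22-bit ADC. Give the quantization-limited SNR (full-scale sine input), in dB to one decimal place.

134.2 dB

SNR ≈ 6.02·N + 1.76 dB = 6.02·22 + 1.76 = 134.20 dB.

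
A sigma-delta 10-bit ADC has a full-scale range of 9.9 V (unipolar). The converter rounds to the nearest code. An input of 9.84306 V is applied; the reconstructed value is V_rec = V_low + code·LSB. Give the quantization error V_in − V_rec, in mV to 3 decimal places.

LSB = 9.9/2^10 = 9.668 mV.
(V_in − V_low)/LSB = (9.84306 − 0)/0.00966797 = 1018.1104 → code 1018 (round).
Reconstructed: 9.8419922 V.
V_in − V_rec = 0.00106781 V = 1.068 mV.

1.068 mV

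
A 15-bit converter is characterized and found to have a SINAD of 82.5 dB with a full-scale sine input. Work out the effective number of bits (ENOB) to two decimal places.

13.41 bits

ENOB = (SINAD − 1.76) / 6.02 = (82.5 − 1.76)/6.02 = 13.412.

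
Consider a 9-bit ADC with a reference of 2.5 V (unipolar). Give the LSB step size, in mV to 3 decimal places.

Full-scale span = 2.5 V.
LSB = 2.5 / 2^9 = 2.5 / 512 = 0.00488281 V = 4.883 mV.

4.883 mV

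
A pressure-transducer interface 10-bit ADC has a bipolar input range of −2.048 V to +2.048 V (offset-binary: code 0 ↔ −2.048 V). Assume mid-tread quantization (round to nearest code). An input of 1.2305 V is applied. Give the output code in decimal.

LSB = 4.096 V / 1024 = 4.000 mV.
(V_in − V_low)/LSB = (1.2305 − (−2.048)) / 0.004 = 819.625.
round(819.625) = 820.

code 820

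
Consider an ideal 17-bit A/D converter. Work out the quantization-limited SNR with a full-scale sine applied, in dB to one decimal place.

104.1 dB

SNR ≈ 6.02·N + 1.76 dB = 6.02·17 + 1.76 = 104.10 dB.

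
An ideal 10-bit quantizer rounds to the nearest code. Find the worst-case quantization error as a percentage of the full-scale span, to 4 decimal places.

0.0488 %

Rounding → worst-case error = ½ LSB = V_FS/2^11, so 100/2048 = 0.0488281 % of full scale.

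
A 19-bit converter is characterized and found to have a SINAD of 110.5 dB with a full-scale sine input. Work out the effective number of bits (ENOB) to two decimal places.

ENOB = (SINAD − 1.76) / 6.02 = (110.5 − 1.76)/6.02 = 18.063.

18.06 bits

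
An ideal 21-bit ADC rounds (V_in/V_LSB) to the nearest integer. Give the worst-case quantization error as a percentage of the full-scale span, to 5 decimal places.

0.00002 %

Rounding → worst-case error = ½ LSB = V_FS/2^22, so 100/4194304 = 2.38419e-05 % of full scale.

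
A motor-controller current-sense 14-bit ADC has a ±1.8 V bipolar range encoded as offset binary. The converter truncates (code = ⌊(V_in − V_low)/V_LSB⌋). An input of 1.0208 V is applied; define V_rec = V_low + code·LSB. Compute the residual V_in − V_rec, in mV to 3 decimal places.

0.170 mV

One LSB is 3.6 V / 16384 = 219.73 µV.
Scaled input = 12837.7742 LSBs, so code = 12837.
V_rec = (−1.8) + 12837·0.000219727 = 1.0206299 V.
V_in − V_rec = 0.000170117 V = 0.170 mV.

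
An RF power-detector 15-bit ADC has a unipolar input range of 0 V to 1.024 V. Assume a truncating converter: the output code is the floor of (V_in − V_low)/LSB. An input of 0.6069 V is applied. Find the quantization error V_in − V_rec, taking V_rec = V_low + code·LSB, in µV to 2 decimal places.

Step size: 1.024 V ÷ 2^15 = 31.25 µV.
(0.6069 − 0)/3.125e-05 = 19420.8000; ⌊·⌋ gives code 19420.
Reconstructed: 0.606875 V.
Error = 0.6069 − 0.606875 = 2.5e-05 V = 25.00 µV.

25.00 µV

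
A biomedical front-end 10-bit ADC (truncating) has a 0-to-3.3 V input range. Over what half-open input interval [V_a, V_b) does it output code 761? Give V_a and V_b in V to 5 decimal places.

[2.45244 V, 2.45566 V)

LSB = 3.3/2^10 = 3.223 mV.
V_a = V_low + 761·LSB = 2.45244 V; V_b = V_low + 762·LSB = 2.45566 V.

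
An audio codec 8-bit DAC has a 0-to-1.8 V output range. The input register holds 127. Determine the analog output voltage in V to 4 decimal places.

0.8930 V

LSB = 1.8 V / 2^8 = 7.031 mV.
V_out = 0 + 127 × 0.00703125 V = 0.892969 V.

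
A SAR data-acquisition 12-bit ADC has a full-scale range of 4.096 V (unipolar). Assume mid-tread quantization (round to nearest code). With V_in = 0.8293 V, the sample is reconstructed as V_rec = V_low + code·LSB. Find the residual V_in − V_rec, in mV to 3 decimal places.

Step size: 4.096 V ÷ 2^12 = 1.000 mV.
(V_in − V_low)/LSB = (0.8293 − 0)/0.001 = 829.3000 → code 829 (round).
Code 829 maps back to 0 + 829×0.001 V = 0.829 V.
V_in − V_rec = 0.0003 V = 0.300 mV.

0.300 mV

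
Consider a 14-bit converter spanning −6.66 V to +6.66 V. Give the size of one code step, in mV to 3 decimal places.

0.813 mV

Full-scale span = 13.32 V.
LSB = 13.32 / 2^14 = 13.32 / 16384 = 0.000812988 V = 0.813 mV.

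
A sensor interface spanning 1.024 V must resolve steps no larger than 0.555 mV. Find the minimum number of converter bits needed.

11 bits

Number of steps required ≥ 1.024 V / 0.555 mV = 1845.05.
Need 2^N ≥ 1845.05; 2^10 = 1024, 2^11 = 2048.
Minimum N = 11.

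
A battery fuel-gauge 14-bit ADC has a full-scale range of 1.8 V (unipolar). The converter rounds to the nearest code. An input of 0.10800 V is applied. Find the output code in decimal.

code 983

With 16384 levels over 1.8 V, one step is 109.86 µV.
Input sits at 983.040 steps above V_low.
So the output code is 983.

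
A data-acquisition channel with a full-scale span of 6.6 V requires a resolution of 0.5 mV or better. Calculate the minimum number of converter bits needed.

Number of steps required ≥ 6.6 V / 0.5 mV = 13200.00.
Need 2^N ≥ 13200.00; 2^13 = 8192, 2^14 = 16384.
Minimum N = 14.

14 bits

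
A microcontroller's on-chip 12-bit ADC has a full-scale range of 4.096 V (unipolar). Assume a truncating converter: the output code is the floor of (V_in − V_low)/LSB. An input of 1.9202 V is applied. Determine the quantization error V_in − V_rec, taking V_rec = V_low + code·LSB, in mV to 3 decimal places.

One LSB is 4.096 V / 4096 = 1.000 mV.
Scaled input = 1920.2000 LSBs, so code = 1920.
Reconstructed: 1.92 V.
V_in − V_rec = 0.0002 V = 0.200 mV.

0.200 mV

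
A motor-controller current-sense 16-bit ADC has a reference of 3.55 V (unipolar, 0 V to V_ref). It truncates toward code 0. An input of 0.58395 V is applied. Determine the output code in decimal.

code 10780

Full-scale span = 3.55 V; LSB = 3.55/2^16 = 54.17 µV.
(0.58395 − 0) / 5.41687e-05 = 10780.210 LSBs.
So the output code is 10780.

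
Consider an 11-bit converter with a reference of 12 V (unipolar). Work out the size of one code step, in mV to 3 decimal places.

Full-scale span = 12 V.
LSB = 12 / 2^11 = 12 / 2048 = 0.00585938 V = 5.859 mV.

5.859 mV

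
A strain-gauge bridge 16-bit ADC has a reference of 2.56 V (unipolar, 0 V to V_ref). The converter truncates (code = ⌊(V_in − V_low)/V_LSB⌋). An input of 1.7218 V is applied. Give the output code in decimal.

code 44078

With 65536 levels over 2.56 V, one step is 39.06 µV.
(V_in − V_low)/LSB = (1.7218 − 0) / 3.90625e-05 = 44078.080.
⌊·⌋(44078.080) = 44078.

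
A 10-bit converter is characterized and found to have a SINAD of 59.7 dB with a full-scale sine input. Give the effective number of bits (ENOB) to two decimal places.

9.62 bits

ENOB = (SINAD − 1.76) / 6.02 = (59.7 − 1.76)/6.02 = 9.625.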